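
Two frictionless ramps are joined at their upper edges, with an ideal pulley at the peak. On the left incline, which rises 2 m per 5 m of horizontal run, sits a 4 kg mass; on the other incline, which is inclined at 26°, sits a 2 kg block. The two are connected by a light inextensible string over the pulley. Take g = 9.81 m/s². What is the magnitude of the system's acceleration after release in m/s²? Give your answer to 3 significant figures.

Resolve each weight along its own incline: the 4 kg mass has component 4 × 9.81 × sin 21.80° = 14.573 N down its slope, and the 2 kg mass has 2 × 9.81 × sin 26° = 8.601 N down its slope.
The 4 kg side's 14.573 N exceeds the other side's 8.601 N, so that mass slides down and the 2 kg mass slides up. Taking that direction as positive, Newton's second law for the whole system gives 14.573 − 8.601 = (4 + 2) a, so a = 5.972 / 6 = 0.9953 m/s².

0.995 m/s²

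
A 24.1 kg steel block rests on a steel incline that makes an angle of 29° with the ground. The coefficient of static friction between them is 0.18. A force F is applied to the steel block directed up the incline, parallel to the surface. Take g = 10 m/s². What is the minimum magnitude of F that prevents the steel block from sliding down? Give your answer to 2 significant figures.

The normal force is N = mg cos 29° = 210.783 N. With F at its minimum the steel block is on the verge of sliding down, so static friction is at its maximum μ_s N = 0.18 × 210.783 = 37.941 N and acts up the slope.
Equilibrium along the incline: F + μ_s N = mg sin 29°, so F = 116.839 − 37.941 = 78.898 N.

79 N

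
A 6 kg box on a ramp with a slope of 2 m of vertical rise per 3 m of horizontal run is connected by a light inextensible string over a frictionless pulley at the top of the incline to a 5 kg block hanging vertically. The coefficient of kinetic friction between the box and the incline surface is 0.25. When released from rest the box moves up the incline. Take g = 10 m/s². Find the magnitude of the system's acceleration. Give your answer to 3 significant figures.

0.385 m/s²

For the box on the incline: the weight component along the slope is m₁g sin 33.69° = 6 × 10 × 0.5547 = 33.282 N and the normal force is N = m₁g cos 33.69° = 49.923 N.
Kinetic friction opposes the box's motion up the incline: f = μN = 0.25 × 49.923 = 12.481 N acting down the slope.
Newton's second law for the box (up-slope positive): T − 33.282 − 12.481 = 6 a. For the hanging block (downward positive): 5 × 10 − T = 5 a.
Adding the two equations eliminates T: 4.237 = 11 a, so a = 0.3852 m/s².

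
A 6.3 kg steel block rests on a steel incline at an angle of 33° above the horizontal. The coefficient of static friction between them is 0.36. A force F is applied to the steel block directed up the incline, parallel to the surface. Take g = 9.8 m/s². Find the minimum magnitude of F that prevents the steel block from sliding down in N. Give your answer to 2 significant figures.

15 N

The normal force is N = mg cos 33° = 51.780 N. With F at its minimum the steel block is on the verge of sliding down, so static friction is at its maximum μ_s N = 0.36 × 51.780 = 18.641 N and acts up the slope.
Equilibrium along the incline: F + μ_s N = mg sin 33°, so F = 33.626 − 18.641 = 14.985 N.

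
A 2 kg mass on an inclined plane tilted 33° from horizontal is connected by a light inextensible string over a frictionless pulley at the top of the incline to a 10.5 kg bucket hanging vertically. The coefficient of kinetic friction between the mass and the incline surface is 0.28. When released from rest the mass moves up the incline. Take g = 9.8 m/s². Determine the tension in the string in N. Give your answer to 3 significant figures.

29.3 N

For the mass on the incline: the weight component along the slope is m₁g sin 33° = 2 × 9.8 × 0.5446 = 10.674 N and the normal force is N = m₁g cos 33° = 16.438 N.
Kinetic friction opposes the mass's motion up the incline: f = μN = 0.28 × 16.438 = 4.603 N acting down the slope.
Newton's second law for the mass (up-slope positive): T − 10.674 − 4.603 = 2 a. For the hanging bucket (downward positive): 10.5 × 9.8 − T = 10.5 a.
Adding the two equations eliminates T: 87.623 = 12.5 a, so a = 7.0098 m/s².
Then from the hanging bucket's equation, T = 10.5 × (9.8 − 7.0098) = 29.297 N.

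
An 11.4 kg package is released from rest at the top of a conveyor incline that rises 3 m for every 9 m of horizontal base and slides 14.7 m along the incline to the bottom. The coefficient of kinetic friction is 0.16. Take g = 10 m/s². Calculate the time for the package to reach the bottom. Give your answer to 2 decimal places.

The weight component along the incline is mg sin 18.43° = 36.050 N and the normal force is N = mg cos 18.43° = 108.150 N.
Friction up the slope is f = μN = 0.16 × 108.150 = 17.304 N, so the net downslope force is 36.050 − 17.304 = 18.746 N and a = 18.746 / 11.4 = 1.6444 m/s².
Starting from rest, L = ½at², so t = √(2L/a) = √(2 × 14.7 / 1.6444) = 4.2283 s.

4.23 s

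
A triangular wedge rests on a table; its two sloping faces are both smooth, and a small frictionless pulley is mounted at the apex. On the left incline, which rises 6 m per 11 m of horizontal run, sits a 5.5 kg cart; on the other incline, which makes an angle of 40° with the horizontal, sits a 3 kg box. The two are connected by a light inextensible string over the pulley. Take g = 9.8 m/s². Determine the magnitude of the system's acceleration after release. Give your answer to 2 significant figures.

Resolve each weight along its own incline: the 5.5 kg mass has component 5.5 × 9.8 × sin 28.61° = 25.810 N down its slope, and the 3 kg mass has 3 × 9.8 × sin 40° = 18.898 N down its slope.
The 5.5 kg side's 25.810 N exceeds the other side's 18.898 N, so that mass slides down and the 3 kg mass slides up. Taking that direction as positive, Newton's second law for the whole system gives 25.810 − 18.898 = (5.5 + 3) a, so a = 6.912 / 8.5 = 0.8132 m/s².

0.81 m/s²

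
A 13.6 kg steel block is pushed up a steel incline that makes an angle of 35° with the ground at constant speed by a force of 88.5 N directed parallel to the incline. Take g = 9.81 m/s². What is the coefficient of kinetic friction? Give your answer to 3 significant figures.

At constant speed ΣF = 0 along the incline. The applied 88.5 N acts up the slope; the weight component mg sin 35° = 76.524 N and kinetic friction μN both act down the slope.
So 88.5 = 76.524 + μ × 109.288, giving μ = (88.5 − 76.524) / 109.288 = 0.1096.

0.110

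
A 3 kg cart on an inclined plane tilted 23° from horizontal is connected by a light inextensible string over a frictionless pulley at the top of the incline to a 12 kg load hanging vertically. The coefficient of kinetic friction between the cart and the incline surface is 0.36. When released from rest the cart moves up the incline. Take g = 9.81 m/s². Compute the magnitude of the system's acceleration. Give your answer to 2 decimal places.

For the cart on the incline: the weight component along the slope is m₁g sin 23° = 3 × 9.81 × 0.3907 = 11.498 N and the normal force is N = m₁g cos 23° = 27.090 N.
Kinetic friction opposes the cart's motion up the incline: f = μN = 0.36 × 27.090 = 9.752 N acting down the slope.
Newton's second law for the cart (up-slope positive): T − 11.498 − 9.752 = 3 a. For the hanging load (downward positive): 12 × 9.81 − T = 12 a.
Adding the two equations eliminates T: 96.470 = 15 a, so a = 6.4313 m/s².

6.43 m/s²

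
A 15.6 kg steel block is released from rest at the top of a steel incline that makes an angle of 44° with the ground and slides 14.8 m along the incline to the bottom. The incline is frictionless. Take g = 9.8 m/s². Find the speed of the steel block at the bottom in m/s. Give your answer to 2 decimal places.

The weight component along the incline is mg sin 44° = 106.199 N and the normal force is N = mg cos 44° = 109.973 N.
With no friction, a = g sin 44° = 6.8077 m/s².
Starting from rest over a distance of 14.8 m, v² = 2aL = 2 × 6.8077 × 14.8 = 201.5079, so v = 14.1953 m/s.

14.20 m/s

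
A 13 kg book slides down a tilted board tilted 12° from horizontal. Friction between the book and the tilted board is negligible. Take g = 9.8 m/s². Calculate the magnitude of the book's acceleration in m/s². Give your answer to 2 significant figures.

Resolving the weight along the incline: the component pulling the book down the slope is mg sin 12° = 13 × 9.8 × 0.2079 = 26.486 N, and the normal force is N = mg cos 12° = 13 × 9.8 × 0.9781 = 124.610 N.
With no friction the net force along the incline is 26.486 N, so a = g sin 12° = 26.486 / 13 = 2.0374 m/s².

2.0 m/s²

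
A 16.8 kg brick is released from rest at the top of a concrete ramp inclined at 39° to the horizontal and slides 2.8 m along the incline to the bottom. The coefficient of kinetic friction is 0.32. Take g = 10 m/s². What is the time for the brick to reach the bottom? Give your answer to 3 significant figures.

1.21 s

The weight component along the incline is mg sin 39° = 105.726 N and the normal force is N = mg cos 39° = 130.561 N.
Friction up the slope is f = μN = 0.32 × 130.561 = 41.780 N, so the net downslope force is 105.726 − 41.780 = 63.946 N and a = 63.946 / 16.8 = 3.8063 m/s².
Starting from rest, L = ½at², so t = √(2L/a) = √(2 × 2.8 / 3.8063) = 1.2129 s.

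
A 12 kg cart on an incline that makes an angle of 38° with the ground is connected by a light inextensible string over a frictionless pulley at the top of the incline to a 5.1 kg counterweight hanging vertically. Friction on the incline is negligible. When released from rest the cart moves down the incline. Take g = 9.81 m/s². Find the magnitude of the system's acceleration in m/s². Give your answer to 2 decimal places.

For the cart on the incline: the weight component along the slope is m₁g sin 38° = 12 × 9.81 × 0.6157 = 72.480 N and the normal force is N = m₁g cos 38° = 92.765 N.
Newton's second law for the cart (down-slope positive): 72.480 − T = 12 a. For the hanging counterweight (upward positive): T − 5.1 × 9.81 = 5.1 a.
Adding the two equations eliminates T: 22.449 = 17.1 a, so a = 1.3128 m/s².

1.31 m/s²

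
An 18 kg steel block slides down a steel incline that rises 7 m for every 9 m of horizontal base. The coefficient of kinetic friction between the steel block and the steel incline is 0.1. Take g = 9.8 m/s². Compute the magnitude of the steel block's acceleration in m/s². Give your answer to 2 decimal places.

5.24 m/s²

Resolving the weight along the incline: the component pulling the steel block down the slope is mg sin 37.87° = 18 × 9.8 × 0.6139 = 108.292 N, and the normal force is N = mg cos 37.87° = 18 × 9.8 × 0.7894 = 139.250 N.
Kinetic friction acts up the slope with magnitude f = μN = 0.1 × 139.250 = 13.925 N.
Net force along the incline is 108.292 − 13.925 = 94.367 N, so a = 94.367 / 18 = 5.2426 m/s².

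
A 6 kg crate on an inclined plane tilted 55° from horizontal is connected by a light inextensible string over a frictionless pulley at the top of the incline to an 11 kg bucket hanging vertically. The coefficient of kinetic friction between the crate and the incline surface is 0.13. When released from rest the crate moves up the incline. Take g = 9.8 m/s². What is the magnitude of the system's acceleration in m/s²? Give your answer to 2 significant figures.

For the crate on the incline: the weight component along the slope is m₁g sin 55° = 6 × 9.8 × 0.8192 = 48.169 N and the normal force is N = m₁g cos 55° = 33.726 N.
Kinetic friction opposes the crate's motion up the incline: f = μN = 0.13 × 33.726 = 4.384 N acting down the slope.
Newton's second law for the crate (up-slope positive): T − 48.169 − 4.384 = 6 a. For the hanging bucket (downward positive): 11 × 9.8 − T = 11 a.
Adding the two equations eliminates T: 55.247 = 17 a, so a = 3.2498 m/s².

3.2 m/s²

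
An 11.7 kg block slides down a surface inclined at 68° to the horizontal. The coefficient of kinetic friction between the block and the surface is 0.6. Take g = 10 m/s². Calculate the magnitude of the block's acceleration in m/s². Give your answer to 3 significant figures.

7.02 m/s²

Resolving the weight along the incline: the component pulling the block down the slope is mg sin 68° = 11.7 × 10 × 0.9272 = 108.482 N, and the normal force is N = mg cos 68° = 11.7 × 10 × 0.3746 = 43.828 N.
Kinetic friction acts up the slope with magnitude f = μN = 0.6 × 43.828 = 26.297 N.
Net force along the incline is 108.482 − 26.297 = 82.185 N, so a = 82.185 / 11.7 = 7.0244 m/s².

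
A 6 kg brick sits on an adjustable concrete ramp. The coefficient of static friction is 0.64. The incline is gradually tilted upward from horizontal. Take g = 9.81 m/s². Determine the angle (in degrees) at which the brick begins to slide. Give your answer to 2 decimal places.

32.62°

At the threshold of sliding, static friction is at its maximum μ_s N and exactly balances the weight component along the incline: mg sin θ = μ_s mg cos θ.
Hence tan θ = μ_s = 0.64, so θ = arctan(0.64) = 32.6192°.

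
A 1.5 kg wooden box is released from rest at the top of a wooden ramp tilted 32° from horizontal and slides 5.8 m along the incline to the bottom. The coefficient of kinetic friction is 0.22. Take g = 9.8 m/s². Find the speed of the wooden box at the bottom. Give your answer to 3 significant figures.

6.25 m/s

The weight component along the incline is mg sin 32° = 7.790 N and the normal force is N = mg cos 32° = 12.466 N.
Friction up the slope is f = μN = 0.22 × 12.466 = 2.743 N, so the net downslope force is 7.790 − 2.743 = 5.047 N and a = 5.047 / 1.5 = 3.3647 m/s².
Starting from rest over a distance of 5.8 m, v² = 2aL = 2 × 3.3647 × 5.8 = 39.0305, so v = 6.2474 m/s.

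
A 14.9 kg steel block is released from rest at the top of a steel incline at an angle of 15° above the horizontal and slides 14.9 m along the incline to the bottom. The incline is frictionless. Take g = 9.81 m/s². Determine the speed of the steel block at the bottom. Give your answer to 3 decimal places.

8.698 m/s

The weight component along the incline is mg sin 15° = 37.831 N and the normal force is N = mg cos 15° = 141.188 N.
With no friction, a = g sin 15° = 2.5390 m/s².
Starting from rest over a distance of 14.9 m, v² = 2aL = 2 × 2.5390 × 14.9 = 75.6622, so v = 8.6984 m/s.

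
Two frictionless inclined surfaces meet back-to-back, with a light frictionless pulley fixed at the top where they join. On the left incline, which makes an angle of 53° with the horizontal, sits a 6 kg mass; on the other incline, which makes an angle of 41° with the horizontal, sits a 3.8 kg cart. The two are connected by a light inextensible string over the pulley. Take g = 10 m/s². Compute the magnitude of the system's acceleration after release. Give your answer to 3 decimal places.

2.346 m/s²

Resolve each weight along its own incline: the 6 kg mass has component 6 × 10 × sin 53° = 47.918 N down its slope, and the 3.8 kg mass has 3.8 × 10 × sin 41° = 24.930 N down its slope.
The 6 kg side's 47.918 N exceeds the other side's 24.930 N, so that mass slides down and the 3.8 kg mass slides up. Taking that direction as positive, Newton's second law for the whole system gives 47.918 − 24.930 = (6 + 3.8) a, so a = 22.988 / 9.8 = 2.3457 m/s².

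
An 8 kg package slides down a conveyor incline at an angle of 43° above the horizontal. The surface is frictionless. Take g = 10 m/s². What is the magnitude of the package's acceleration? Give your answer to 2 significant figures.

6.8 m/s²

Resolving the weight along the incline: the component pulling the package down the slope is mg sin 43° = 8 × 10 × 0.6820 = 54.560 N, and the normal force is N = mg cos 43° = 8 × 10 × 0.7314 = 58.512 N.
With no friction the net force along the incline is 54.560 N, so a = g sin 43° = 54.560 / 8 = 6.8200 m/s².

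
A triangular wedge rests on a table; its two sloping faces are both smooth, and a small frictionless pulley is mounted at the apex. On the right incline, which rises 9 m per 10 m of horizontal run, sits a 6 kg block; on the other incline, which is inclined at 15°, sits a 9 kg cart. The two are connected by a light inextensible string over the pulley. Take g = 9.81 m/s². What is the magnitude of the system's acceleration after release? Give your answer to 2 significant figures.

Resolve each weight along its own incline: the 6 kg mass has component 6 × 9.81 × sin 41.99° = 39.375 N down its slope, and the 9 kg mass has 9 × 9.81 × sin 15° = 22.851 N down its slope.
The 6 kg side's 39.375 N exceeds the other side's 22.851 N, so that mass slides down and the 9 kg mass slides up. Taking that direction as positive, Newton's second law for the whole system gives 39.375 − 22.851 = (6 + 9) a, so a = 16.524 / 15 = 1.1016 m/s².

1.1 m/s²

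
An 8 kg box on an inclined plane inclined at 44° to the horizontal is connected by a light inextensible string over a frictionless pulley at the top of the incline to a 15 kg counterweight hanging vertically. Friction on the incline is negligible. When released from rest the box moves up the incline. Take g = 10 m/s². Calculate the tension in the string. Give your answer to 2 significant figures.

For the box on the incline: the weight component along the slope is m₁g sin 44° = 8 × 10 × 0.6947 = 55.576 N and the normal force is N = m₁g cos 44° = 57.547 N.
Newton's second law for the box (up-slope positive): T − 55.576 = 8 a. For the hanging counterweight (downward positive): 15 × 10 − T = 15 a.
Adding the two equations eliminates T: 94.424 = 23 a, so a = 4.1054 m/s².
Then from the hanging counterweight's equation, T = 15 × (10 − 4.1054) = 88.419 N.

88 N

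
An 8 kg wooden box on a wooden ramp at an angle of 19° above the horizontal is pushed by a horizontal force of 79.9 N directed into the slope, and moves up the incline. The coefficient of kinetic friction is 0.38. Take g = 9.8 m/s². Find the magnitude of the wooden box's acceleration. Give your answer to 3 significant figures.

The horizontal push has components F cos 19° = 79.9 × 0.9455 = 75.545 N up the incline and F sin 19° = 79.9 × 0.3256 = 26.015 N pressing into the surface.
The normal force is therefore N = mg cos 19° + F sin 19° = 74.127 + 26.015 = 100.142 N, and kinetic friction down the slope is μN = 0.38 × 100.142 = 38.054 N.
Along the incline: F cos 19° − mg sin 19° − μN = ma, so 75.545 − 25.527 − 38.054 = 8 a, giving a = 1.4955 m/s².

1.50 m/s²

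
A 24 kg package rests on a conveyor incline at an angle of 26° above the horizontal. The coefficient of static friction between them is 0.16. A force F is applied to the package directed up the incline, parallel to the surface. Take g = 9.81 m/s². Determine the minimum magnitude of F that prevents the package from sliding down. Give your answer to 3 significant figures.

69.4 N

The normal force is N = mg cos 26° = 211.612 N. With F at its minimum the package is on the verge of sliding down, so static friction is at its maximum μ_s N = 0.16 × 211.612 = 33.858 N and acts up the slope.
Equilibrium along the incline: F + μ_s N = mg sin 26°, so F = 103.210 − 33.858 = 69.352 N.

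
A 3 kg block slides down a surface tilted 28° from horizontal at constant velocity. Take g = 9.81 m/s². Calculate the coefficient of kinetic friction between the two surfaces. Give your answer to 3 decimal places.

At constant velocity the net force along the incline is zero: mg sin 28° = μ mg cos 28°.
So μ = tan 28° = 0.4695 / 0.8829 = 0.5318.

0.532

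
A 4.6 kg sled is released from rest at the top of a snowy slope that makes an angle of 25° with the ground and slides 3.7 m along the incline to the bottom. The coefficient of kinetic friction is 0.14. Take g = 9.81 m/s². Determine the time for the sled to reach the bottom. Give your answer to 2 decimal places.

The weight component along the incline is mg sin 25° = 19.071 N and the normal force is N = mg cos 25° = 40.898 N.
Friction up the slope is f = μN = 0.14 × 40.898 = 5.726 N, so the net downslope force is 19.071 − 5.726 = 13.345 N and a = 13.345 / 4.6 = 2.9011 m/s².
Starting from rest, L = ½at², so t = √(2L/a) = √(2 × 3.7 / 2.9011) = 1.5971 s.

1.60 s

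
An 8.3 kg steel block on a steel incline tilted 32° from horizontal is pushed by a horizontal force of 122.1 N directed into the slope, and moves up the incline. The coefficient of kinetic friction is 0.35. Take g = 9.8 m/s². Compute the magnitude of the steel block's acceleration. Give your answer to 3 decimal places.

1.645 m/s²

The horizontal push has components F cos 32° = 122.1 × 0.8480 = 103.541 N up the incline and F sin 32° = 122.1 × 0.5299 = 64.701 N pressing into the surface.
The normal force is therefore N = mg cos 32° + F sin 32° = 68.976 + 64.701 = 133.677 N, and kinetic friction down the slope is μN = 0.35 × 133.677 = 46.787 N.
Along the incline: F cos 32° − mg sin 32° − μN = ma, so 103.541 − 43.102 − 46.787 = 8.3 a, giving a = 1.6448 m/s².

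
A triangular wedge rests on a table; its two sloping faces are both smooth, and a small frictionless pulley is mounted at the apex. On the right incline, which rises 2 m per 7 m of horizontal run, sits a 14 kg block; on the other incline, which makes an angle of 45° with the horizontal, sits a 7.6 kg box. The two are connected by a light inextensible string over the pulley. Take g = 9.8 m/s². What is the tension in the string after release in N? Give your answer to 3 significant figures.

Resolve each weight along its own incline: the 14 kg mass has component 14 × 9.8 × sin 15.95° = 37.692 N down its slope, and the 7.6 kg mass has 7.6 × 9.8 × sin 45° = 52.665 N down its slope.
The 7.6 kg side's 52.665 N exceeds the other side's 37.692 N, so that mass slides down and the 14 kg mass slides up. Taking that direction as positive, Newton's second law for the whole system gives 52.665 − 37.692 = (14 + 7.6) a, so a = 14.973 / 21.6 = 0.6932 m/s².
For the 14 kg mass (up-slope positive): T − 37.692 = 14 × 0.6932, so T = 47.397 N.

47.4 N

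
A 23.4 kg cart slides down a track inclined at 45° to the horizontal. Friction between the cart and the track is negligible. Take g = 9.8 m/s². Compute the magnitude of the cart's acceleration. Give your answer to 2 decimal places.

6.93 m/s²

Resolving the weight along the incline: the component pulling the cart down the slope is mg sin 45° = 23.4 × 9.8 × 0.7071 = 162.152 N, and the normal force is N = mg cos 45° = 23.4 × 9.8 × 0.7071 = 162.152 N.
With no friction the net force along the incline is 162.152 N, so a = g sin 45° = 162.152 / 23.4 = 6.9296 m/s².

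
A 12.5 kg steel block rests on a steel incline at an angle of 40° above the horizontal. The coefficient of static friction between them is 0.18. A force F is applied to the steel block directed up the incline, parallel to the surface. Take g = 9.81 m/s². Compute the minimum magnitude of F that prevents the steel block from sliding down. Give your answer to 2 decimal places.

The normal force is N = mg cos 40° = 93.936 N. With F at its minimum the steel block is on the verge of sliding down, so static friction is at its maximum μ_s N = 0.18 × 93.936 = 16.908 N and acts up the slope.
Equilibrium along the incline: F + μ_s N = mg sin 40°, so F = 78.822 − 16.908 = 61.914 N.

61.91 N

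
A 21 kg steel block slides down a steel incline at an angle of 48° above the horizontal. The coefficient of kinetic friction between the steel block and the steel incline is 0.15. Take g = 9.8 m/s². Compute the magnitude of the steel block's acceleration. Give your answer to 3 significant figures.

Resolving the weight along the incline: the component pulling the steel block down the slope is mg sin 48° = 21 × 9.8 × 0.7431 = 152.930 N, and the normal force is N = mg cos 48° = 21 × 9.8 × 0.6691 = 137.701 N.
Kinetic friction acts up the slope with magnitude f = μN = 0.15 × 137.701 = 20.655 N.
Net force along the incline is 152.930 − 20.655 = 132.275 N, so a = 132.275 / 21 = 6.2988 m/s².

6.30 m/s²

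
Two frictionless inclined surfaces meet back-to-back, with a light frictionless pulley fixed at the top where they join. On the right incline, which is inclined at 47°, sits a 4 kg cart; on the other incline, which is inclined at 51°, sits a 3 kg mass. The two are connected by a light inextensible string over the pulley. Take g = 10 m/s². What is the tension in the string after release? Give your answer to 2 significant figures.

26 N

Resolve each weight along its own incline: the 4 kg mass has component 4 × 10 × sin 47° = 29.254 N down its slope, and the 3 kg mass has 3 × 10 × sin 51° = 23.314 N down its slope.
The 4 kg side's 29.254 N exceeds the other side's 23.314 N, so that mass slides down and the 3 kg mass slides up. Taking that direction as positive, Newton's second law for the whole system gives 29.254 − 23.314 = (4 + 3) a, so a = 5.940 / 7 = 0.8486 m/s².
For the 3 kg mass (up-slope positive): T − 23.314 = 3 × 0.8486, so T = 25.860 N.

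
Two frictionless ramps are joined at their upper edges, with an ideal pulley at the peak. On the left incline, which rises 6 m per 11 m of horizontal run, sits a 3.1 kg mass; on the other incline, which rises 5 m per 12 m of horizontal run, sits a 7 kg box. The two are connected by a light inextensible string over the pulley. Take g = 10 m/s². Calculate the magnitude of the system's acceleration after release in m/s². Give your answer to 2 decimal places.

1.20 m/s²

Resolve each weight along its own incline: the 3.1 kg mass has component 3.1 × 10 × sin 28.61° = 14.844 N down its slope, and the 7 kg mass has 7 × 10 × sin 22.62° = 26.923 N down its slope.
The 7 kg side's 26.923 N exceeds the other side's 14.844 N, so that mass slides down and the 3.1 kg mass slides up. Taking that direction as positive, Newton's second law for the whole system gives 26.923 − 14.844 = (3.1 + 7) a, so a = 12.079 / 10.1 = 1.1959 m/s².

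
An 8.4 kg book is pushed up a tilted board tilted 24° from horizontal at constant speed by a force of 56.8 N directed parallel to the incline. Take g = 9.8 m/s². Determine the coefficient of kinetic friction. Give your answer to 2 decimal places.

At constant speed ΣF = 0 along the incline. The applied 56.8 N acts up the slope; the weight component mg sin 24° = 33.483 N and kinetic friction μN both act down the slope.
So 56.8 = 33.483 + μ × 75.203, giving μ = (56.8 − 33.483) / 75.203 = 0.3101.

0.31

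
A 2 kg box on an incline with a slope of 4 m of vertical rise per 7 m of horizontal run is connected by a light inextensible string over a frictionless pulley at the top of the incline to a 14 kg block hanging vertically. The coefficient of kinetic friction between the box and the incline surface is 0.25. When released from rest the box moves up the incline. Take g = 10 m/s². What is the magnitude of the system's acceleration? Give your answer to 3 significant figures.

7.86 m/s²

For the box on the incline: the weight component along the slope is m₁g sin 29.74° = 2 × 10 × 0.4961 = 9.922 N and the normal force is N = m₁g cos 29.74° = 17.365 N.
Kinetic friction opposes the box's motion up the incline: f = μN = 0.25 × 17.365 = 4.341 N acting down the slope.
Newton's second law for the box (up-slope positive): T − 9.922 − 4.341 = 2 a. For the hanging block (downward positive): 14 × 10 − T = 14 a.
Adding the two equations eliminates T: 125.737 = 16 a, so a = 7.8586 m/s².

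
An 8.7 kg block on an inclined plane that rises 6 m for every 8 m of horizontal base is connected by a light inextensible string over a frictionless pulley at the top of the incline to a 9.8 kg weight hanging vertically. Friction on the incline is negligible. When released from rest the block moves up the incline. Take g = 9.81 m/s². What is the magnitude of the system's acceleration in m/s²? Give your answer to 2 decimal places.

2.43 m/s²

For the block on the incline: the weight component along the slope is m₁g sin 36.87° = 8.7 × 9.81 × 0.6000 = 51.208 N and the normal force is N = m₁g cos 36.87° = 68.278 N.
Newton's second law for the block (up-slope positive): T − 51.208 = 8.7 a. For the hanging weight (downward positive): 9.8 × 9.81 − T = 9.8 a.
Adding the two equations eliminates T: 44.930 = 18.5 a, so a = 2.4286 m/s².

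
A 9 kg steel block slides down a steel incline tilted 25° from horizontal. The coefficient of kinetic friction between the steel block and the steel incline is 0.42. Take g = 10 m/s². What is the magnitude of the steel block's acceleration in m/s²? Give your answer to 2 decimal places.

0.42 m/s²

Resolving the weight along the incline: the component pulling the steel block down the slope is mg sin 25° = 9 × 10 × 0.4226 = 38.034 N, and the normal force is N = mg cos 25° = 9 × 10 × 0.9063 = 81.567 N.
Kinetic friction acts up the slope with magnitude f = μN = 0.42 × 81.567 = 34.258 N.
Net force along the incline is 38.034 − 34.258 = 3.776 N, so a = 3.776 / 9 = 0.4196 m/s².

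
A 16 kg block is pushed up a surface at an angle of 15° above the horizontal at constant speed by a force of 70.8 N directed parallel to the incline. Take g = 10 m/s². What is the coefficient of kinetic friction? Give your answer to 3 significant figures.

At constant speed ΣF = 0 along the incline. The applied 70.8 N acts up the slope; the weight component mg sin 15° = 41.411 N and kinetic friction μN both act down the slope.
So 70.8 = 41.411 + μ × 154.548, giving μ = (70.8 − 41.411) / 154.548 = 0.1902.

0.190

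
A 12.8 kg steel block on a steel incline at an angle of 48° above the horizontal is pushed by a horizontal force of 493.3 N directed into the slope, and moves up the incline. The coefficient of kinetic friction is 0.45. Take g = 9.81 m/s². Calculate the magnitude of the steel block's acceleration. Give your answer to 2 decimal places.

The horizontal push has components F cos 48° = 493.3 × 0.6691 = 330.067 N up the incline and F sin 48° = 493.3 × 0.7431 = 366.571 N pressing into the surface.
The normal force is therefore N = mg cos 48° + F sin 48° = 84.018 + 366.571 = 450.589 N, and kinetic friction down the slope is μN = 0.45 × 450.589 = 202.765 N.
Along the incline: F cos 48° − mg sin 48° − μN = ma, so 330.067 − 93.310 − 202.765 = 12.8 a, giving a = 2.6556 m/s².

2.66 m/s²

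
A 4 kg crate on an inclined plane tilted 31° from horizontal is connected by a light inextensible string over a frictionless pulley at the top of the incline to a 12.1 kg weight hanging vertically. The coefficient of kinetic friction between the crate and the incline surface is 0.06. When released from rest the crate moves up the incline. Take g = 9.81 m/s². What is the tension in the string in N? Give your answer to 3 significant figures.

46.2 N

For the crate on the incline: the weight component along the slope is m₁g sin 31° = 4 × 9.81 × 0.5150 = 20.209 N and the normal force is N = m₁g cos 31° = 33.635 N.
Kinetic friction opposes the crate's motion up the incline: f = μN = 0.06 × 33.635 = 2.018 N acting down the slope.
Newton's second law for the crate (up-slope positive): T − 20.209 − 2.018 = 4 a. For the hanging weight (downward positive): 12.1 × 9.81 − T = 12.1 a.
Adding the two equations eliminates T: 96.474 = 16.1 a, so a = 5.9922 m/s².
Then from the hanging weight's equation, T = 12.1 × (9.81 − 5.9922) = 46.195 N.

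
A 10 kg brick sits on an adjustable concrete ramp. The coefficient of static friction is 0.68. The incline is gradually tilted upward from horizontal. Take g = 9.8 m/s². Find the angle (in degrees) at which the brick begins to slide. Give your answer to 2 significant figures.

At the threshold of sliding, static friction is at its maximum μ_s N and exactly balances the weight component along the incline: mg sin θ = μ_s mg cos θ.
Hence tan θ = μ_s = 0.68, so θ = arctan(0.68) = 34.2157°.

34°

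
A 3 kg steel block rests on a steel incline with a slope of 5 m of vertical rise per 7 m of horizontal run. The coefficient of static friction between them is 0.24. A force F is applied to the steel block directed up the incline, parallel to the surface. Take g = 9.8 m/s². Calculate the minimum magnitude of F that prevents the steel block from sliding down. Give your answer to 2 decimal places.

11.35 N

The normal force is N = mg cos 35.54° = 23.924 N. With F at its minimum the steel block is on the verge of sliding down, so static friction is at its maximum μ_s N = 0.24 × 23.924 = 5.742 N and acts up the slope.
Equilibrium along the incline: F + μ_s N = mg sin 35.54°, so F = 17.088 − 5.742 = 11.346 N.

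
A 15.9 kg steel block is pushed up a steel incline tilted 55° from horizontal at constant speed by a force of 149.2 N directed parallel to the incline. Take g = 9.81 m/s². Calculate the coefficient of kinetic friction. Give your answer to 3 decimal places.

0.240

At constant speed ΣF = 0 along the incline. The applied 149.2 N acts up the slope; the weight component mg sin 55° = 127.771 N and kinetic friction μN both act down the slope.
So 149.2 = 127.771 + μ × 89.466, giving μ = (149.2 − 127.771) / 89.466 = 0.2395.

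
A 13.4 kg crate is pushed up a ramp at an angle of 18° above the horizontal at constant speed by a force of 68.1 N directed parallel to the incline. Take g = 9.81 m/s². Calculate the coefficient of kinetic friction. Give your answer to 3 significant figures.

0.220

At constant speed ΣF = 0 along the incline. The applied 68.1 N acts up the slope; the weight component mg sin 18° = 40.622 N and kinetic friction μN both act down the slope.
So 68.1 = 40.622 + μ × 125.020, giving μ = (68.1 − 40.622) / 125.020 = 0.2198.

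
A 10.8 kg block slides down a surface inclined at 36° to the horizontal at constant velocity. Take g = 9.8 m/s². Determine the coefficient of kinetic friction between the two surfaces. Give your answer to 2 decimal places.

At constant velocity the net force along the incline is zero: mg sin 36° = μ mg cos 36°.
So μ = tan 36° = 0.5878 / 0.8090 = 0.7266.

0.73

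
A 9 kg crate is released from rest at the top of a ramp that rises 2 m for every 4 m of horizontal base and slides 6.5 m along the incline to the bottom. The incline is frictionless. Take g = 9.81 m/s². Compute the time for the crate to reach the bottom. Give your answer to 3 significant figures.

The weight component along the incline is mg sin 26.57° = 39.484 N and the normal force is N = mg cos 26.57° = 78.969 N.
With no friction, a = g sin 26.57° = 4.3872 m/s².
Starting from rest, L = ½at², so t = √(2L/a) = √(2 × 6.5 / 4.3872) = 1.7214 s.

1.72 s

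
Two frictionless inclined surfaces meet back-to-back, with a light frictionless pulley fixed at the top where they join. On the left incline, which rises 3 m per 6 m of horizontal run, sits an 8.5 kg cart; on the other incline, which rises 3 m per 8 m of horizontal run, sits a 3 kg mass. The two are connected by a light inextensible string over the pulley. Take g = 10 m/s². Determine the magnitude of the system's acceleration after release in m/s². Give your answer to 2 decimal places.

2.39 m/s²

Resolve each weight along its own incline: the 8.5 kg mass has component 8.5 × 10 × sin 26.57° = 38.013 N down its slope, and the 3 kg mass has 3 × 10 × sin 20.56° = 10.534 N down its slope.
The 8.5 kg side's 38.013 N exceeds the other side's 10.534 N, so that mass slides down and the 3 kg mass slides up. Taking that direction as positive, Newton's second law for the whole system gives 38.013 − 10.534 = (8.5 + 3) a, so a = 27.479 / 11.5 = 2.3895 m/s².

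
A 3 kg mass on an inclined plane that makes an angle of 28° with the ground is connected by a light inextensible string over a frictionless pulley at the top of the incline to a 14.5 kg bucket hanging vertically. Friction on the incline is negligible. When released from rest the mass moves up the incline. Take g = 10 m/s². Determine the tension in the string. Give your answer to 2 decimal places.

36.53 N

For the mass on the incline: the weight component along the slope is m₁g sin 28° = 3 × 10 × 0.4695 = 14.085 N and the normal force is N = m₁g cos 28° = 26.488 N.
Newton's second law for the mass (up-slope positive): T − 14.085 = 3 a. For the hanging bucket (downward positive): 14.5 × 10 − T = 14.5 a.
Adding the two equations eliminates T: 130.915 = 17.5 a, so a = 7.4809 m/s².
Then from the hanging bucket's equation, T = 14.5 × (10 − 7.4809) = 36.527 N.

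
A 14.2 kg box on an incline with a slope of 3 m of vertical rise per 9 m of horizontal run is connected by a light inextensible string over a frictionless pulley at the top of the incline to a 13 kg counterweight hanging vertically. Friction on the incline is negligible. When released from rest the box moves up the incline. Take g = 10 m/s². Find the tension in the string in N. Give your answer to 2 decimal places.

For the box on the incline: the weight component along the slope is m₁g sin 18.43° = 14.2 × 10 × 0.3162 = 44.900 N and the normal force is N = m₁g cos 18.43° = 134.713 N.
Newton's second law for the box (up-slope positive): T − 44.900 = 14.2 a. For the hanging counterweight (downward positive): 13 × 10 − T = 13 a.
Adding the two equations eliminates T: 85.100 = 27.2 a, so a = 3.1287 m/s².
Then from the hanging counterweight's equation, T = 13 × (10 − 3.1287) = 89.327 N.

89.33 N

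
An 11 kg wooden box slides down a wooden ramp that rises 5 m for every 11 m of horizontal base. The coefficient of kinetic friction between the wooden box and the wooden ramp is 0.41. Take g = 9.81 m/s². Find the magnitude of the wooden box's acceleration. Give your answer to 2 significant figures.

Resolving the weight along the incline: the component pulling the wooden box down the slope is mg sin 24.44° = 11 × 9.81 × 0.4138 = 44.653 N, and the normal force is N = mg cos 24.44° = 11 × 9.81 × 0.9104 = 98.241 N.
Kinetic friction acts up the slope with magnitude f = μN = 0.41 × 98.241 = 40.279 N.
Net force along the incline is 44.653 − 40.279 = 4.374 N, so a = 4.374 / 11 = 0.3976 m/s².

0.40 m/s²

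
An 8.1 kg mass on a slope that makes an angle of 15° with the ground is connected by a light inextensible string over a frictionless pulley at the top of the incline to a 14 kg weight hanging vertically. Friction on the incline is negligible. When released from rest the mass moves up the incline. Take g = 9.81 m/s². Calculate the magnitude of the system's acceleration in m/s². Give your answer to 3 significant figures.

5.28 m/s²

For the mass on the incline: the weight component along the slope is m₁g sin 15° = 8.1 × 9.81 × 0.2588 = 20.565 N and the normal force is N = m₁g cos 15° = 76.753 N.
Newton's second law for the mass (up-slope positive): T − 20.565 = 8.1 a. For the hanging weight (downward positive): 14 × 9.81 − T = 14 a.
Adding the two equations eliminates T: 116.775 = 22.1 a, so a = 5.2839 m/s².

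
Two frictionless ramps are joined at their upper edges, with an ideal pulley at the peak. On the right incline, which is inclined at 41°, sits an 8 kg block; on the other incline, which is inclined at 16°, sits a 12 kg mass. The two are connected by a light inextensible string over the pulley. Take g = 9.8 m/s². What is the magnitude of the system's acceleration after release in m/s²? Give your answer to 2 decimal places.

Resolve each weight along its own incline: the 8 kg mass has component 8 × 9.8 × sin 41° = 51.435 N down its slope, and the 12 kg mass has 12 × 9.8 × sin 16° = 32.415 N down its slope.
The 8 kg side's 51.435 N exceeds the other side's 32.415 N, so that mass slides down and the 12 kg mass slides up. Taking that direction as positive, Newton's second law for the whole system gives 51.435 − 32.415 = (8 + 12) a, so a = 19.020 / 20 = 0.9510 m/s².

0.95 m/s²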